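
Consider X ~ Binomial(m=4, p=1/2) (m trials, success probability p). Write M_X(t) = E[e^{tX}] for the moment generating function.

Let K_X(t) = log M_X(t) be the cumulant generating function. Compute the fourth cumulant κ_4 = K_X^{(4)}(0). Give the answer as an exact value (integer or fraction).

M_X(t) = (e^(t)/2 + 1/2)^4
K_X(t) = log M_X(t) = 4*log(e^(t)/2 + 1/2)
K^(4)(t) = (4*e^(3*t) - 16*e^(2*t) + 4*e^(t))/(e^(4*t) + 4*e^(3*t) + 6*e^(2*t) + 4*e^(t) + 1)

κ_4 = K^(4)(0) = -1/2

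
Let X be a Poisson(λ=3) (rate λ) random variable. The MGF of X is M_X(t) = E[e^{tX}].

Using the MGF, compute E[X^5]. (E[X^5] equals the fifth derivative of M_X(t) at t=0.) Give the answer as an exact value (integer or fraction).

M_X(t) = e^(3*e^(t) - 3)
dM/dt = 3*e^(-3)*e^(t)*e^(3*e^(t))
d^2M/dt^2 = (9*e^(2*t)*e^(3*e^(t)) + 3*e^(t)*e^(3*e^(t)))*e^(-3)
d^3M/dt^3 = (27*e^(3*t)*e^(3*e^(t)) + 27*e^(2*t)*e^(3*e^(t)) + 3*e^(t)*e^(3*e^(t)))*e^(-3)
d^4M/dt^4 = (81*e^(4*t)*e^(3*e^(t)) + 162*e^(3*t)*e^(3*e^(t)) + 63*e^(2*t)*e^(3*e^(t)) + 3*e^(t)*e^(3*e^(t)))*e^(-3)
d^5M/dt^5 = (243*e^(5*t)*e^(3*e^(t)) + 810*e^(4*t)*e^(3*e^(t)) + 675*e^(3*t)*e^(3*e^(t)) + 135*e^(2*t)*e^(3*e^(t)) + 3*e^(t)*e^(3*e^(t)))*e^(-3)

E[X^5] = d^5M/dt^5 |_{t=0} = 1866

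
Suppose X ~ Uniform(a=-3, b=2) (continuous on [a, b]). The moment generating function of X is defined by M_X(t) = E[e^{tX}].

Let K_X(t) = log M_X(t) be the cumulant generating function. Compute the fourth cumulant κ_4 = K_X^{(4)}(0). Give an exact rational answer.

κ_4 = D^4[K](0) = -125/24

M_X(t) = (e^(2*t) - e^(-3*t))/(5*t)
K_X(t) = log M_X(t) = -log(t) + log(e^(2*t) - e^(-3*t)) - log(5)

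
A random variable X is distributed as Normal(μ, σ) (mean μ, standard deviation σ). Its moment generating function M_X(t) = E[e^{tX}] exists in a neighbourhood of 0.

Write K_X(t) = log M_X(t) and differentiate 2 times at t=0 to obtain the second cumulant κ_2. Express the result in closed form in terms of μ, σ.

κ_2 = d^2K/dt^2 |_{t=0} = σ^2

M_X(t) = e^(μ*t + σ^2*t^2/2)
K_X(t) = log M_X(t) = μ*t + σ^2*t^2/2
dK/dt = μ + σ^2*t
d^2K/dt^2 = σ^2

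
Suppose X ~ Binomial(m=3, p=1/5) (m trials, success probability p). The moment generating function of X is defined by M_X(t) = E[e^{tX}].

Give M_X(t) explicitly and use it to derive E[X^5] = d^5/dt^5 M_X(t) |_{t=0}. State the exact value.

E[X^5] = M^(5)(0) = 27/5

M_X(t) = (e^(t)/5 + 4/5)^3
M^(5)(t) = 243*e^(3*t)/125 + 384*e^(2*t)/125 + 48*e^(t)/125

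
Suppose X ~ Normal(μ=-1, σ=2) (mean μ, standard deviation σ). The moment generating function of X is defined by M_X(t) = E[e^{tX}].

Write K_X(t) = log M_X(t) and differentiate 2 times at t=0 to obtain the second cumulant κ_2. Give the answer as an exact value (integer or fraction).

κ_2 = K′′(0) = 4

M_X(t) = e^(2*t^2 - t)
K_X(t) = log M_X(t) = 2*t^2 - t
K′(t) = 4*t - 1
K′′(t) = 4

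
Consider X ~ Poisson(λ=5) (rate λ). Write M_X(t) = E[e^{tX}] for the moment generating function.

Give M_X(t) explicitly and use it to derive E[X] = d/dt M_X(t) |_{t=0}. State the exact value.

E[X] = M^(1)(0) = 5

M_X(t) = e^(5*e^(t) - 5)
M^(1)(t) = 5*e^(-5)*e^(t)*e^(5*e^(t))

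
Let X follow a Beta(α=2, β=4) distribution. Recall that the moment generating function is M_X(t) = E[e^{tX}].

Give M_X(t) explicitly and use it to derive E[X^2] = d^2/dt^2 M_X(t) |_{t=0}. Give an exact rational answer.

E[X^2] = D^2[M](0) = 1/7

M_X(t) = ₁F₁(2; 6; t)
D^2[M](t) = ₁F₁(4; 8; t)/7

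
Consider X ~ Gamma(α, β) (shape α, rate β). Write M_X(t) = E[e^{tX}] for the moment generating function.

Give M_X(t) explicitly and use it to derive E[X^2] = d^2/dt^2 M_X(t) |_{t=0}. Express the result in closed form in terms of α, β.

M_X(t) = (β/(β - t))^α
dM/dt = -α*β^α*(1/(β - t))^α/(-β + t)
d^2M/dt^2 = (α^2*β^α*(1/(β - t))^α + α*β^α*(1/(β - t))^α)/(β^2 - 2*β*t + t^2)

E[X^2] = d^2M/dt^2 |_{t=0} = α*(α + 1)/β^2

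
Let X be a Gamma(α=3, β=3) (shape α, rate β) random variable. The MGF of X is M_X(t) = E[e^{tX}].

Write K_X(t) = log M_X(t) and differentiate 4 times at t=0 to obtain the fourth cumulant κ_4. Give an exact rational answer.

κ_4 = K^(4)(0) = 2/9

M_X(t) = 27/(3 - t)^3
K_X(t) = log M_X(t) = -3*log(3 - t) + 3*log(3)
K^(4)(t) = 18/(t^4 - 12*t^3 + 54*t^2 - 108*t + 81)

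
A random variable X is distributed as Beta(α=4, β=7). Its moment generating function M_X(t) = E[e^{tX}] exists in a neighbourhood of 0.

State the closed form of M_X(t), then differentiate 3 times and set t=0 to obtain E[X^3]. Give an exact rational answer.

E[X^3] = M′′′(0) = 10/143

M_X(t) = ₁F₁(4; 11; t)
M′(t) = 4*₁F₁(5; 12; t)/11
M′′(t) = 5*₁F₁(6; 13; t)/33
M′′′(t) = 10*₁F₁(7; 14; t)/143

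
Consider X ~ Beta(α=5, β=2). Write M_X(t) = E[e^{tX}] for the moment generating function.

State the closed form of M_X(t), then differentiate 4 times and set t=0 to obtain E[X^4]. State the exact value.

M_X(t) = ₁F₁(5; 7; t)
D^4[M](t) = ₁F₁(9; 11; t)/3

E[X^4] = D^4[M](0) = 1/3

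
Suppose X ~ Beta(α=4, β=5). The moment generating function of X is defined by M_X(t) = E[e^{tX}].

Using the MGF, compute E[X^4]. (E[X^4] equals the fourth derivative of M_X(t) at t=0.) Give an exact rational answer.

E[X^4] = M^(4)(0) = 7/99

M_X(t) = ₁F₁(4; 9; t)
M^(4)(t) = 7*₁F₁(8; 13; t)/99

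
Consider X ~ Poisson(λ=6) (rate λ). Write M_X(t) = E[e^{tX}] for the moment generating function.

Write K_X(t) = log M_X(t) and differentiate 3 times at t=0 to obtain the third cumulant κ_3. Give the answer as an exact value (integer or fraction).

M_X(t) = e^(6*e^(t) - 6)
K_X(t) = log M_X(t) = 6*e^(t) - 6
D^3[K](t) = 6*e^(t)

κ_3 = D^3[K](0) = 6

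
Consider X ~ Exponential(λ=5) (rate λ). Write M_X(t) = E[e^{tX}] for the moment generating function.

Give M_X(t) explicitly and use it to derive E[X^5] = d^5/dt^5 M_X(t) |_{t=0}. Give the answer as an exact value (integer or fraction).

M_X(t) = 5/(5 - t)
M′(t) = 5/(t^2 - 10*t + 25)
M′′(t) = -10/(t^3 - 15*t^2 + 75*t - 125)
M′′′(t) = 30/(t^4 - 20*t^3 + 150*t^2 - 500*t + 625)
M′′′′(t) = -120/(t^5 - 25*t^4 + 250*t^3 - 1250*t^2 + 3125*t - 3125)
M′′′′′(t) = 600/(t^6 - 30*t^5 + 375*t^4 - 2500*t^3 + 9375*t^2 - 18750*t + 15625)

E[X^5] = M′′′′′(0) = 24/625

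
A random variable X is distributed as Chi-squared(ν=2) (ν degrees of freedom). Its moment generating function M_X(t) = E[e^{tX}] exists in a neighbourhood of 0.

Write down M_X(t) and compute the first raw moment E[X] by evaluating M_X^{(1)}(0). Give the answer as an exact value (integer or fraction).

M_X(t) = 1/(1 - 2*t)
M′(t) = 2/(4*t^2 - 4*t + 1)

E[X] = M′(0) = 2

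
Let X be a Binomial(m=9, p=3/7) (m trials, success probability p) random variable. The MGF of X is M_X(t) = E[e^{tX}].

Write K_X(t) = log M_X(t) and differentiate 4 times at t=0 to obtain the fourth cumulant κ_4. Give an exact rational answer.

κ_4 = d^4K/dt^4 |_{t=0} = -2484/2401

M_X(t) = (3*e^(t)/7 + 4/7)^9
K_X(t) = log M_X(t) = 9*log(3*e^(t)/7 + 4/7)
dK/dt = 27*e^(t)/(3*e^(t) + 4)
d^2K/dt^2 = 108*e^(t)/(9*e^(2*t) + 24*e^(t) + 16)
d^3K/dt^3 = (-324*e^(2*t) + 432*e^(t))/(27*e^(3*t) + 108*e^(2*t) + 144*e^(t) + 64)
d^4K/dt^4 = (972*e^(3*t) - 5184*e^(2*t) + 1728*e^(t))/(81*e^(4*t) + 432*e^(3*t) + 864*e^(2*t) + 768*e^(t) + 256)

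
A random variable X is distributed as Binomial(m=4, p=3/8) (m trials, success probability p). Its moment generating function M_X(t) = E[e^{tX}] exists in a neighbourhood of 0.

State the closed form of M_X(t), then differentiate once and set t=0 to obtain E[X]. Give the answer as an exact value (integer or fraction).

M_X(t) = (3*e^(t)/8 + 5/8)^4
M′(t) = 81*e^(4*t)/1024 + 405*e^(3*t)/1024 + 675*e^(2*t)/1024 + 375*e^(t)/1024

E[X] = M′(0) = 3/2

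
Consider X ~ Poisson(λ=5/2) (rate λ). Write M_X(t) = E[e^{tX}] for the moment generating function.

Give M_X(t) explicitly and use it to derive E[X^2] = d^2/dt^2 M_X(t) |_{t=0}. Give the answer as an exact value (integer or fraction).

M_X(t) = e^(5*e^(t)/2 - 5/2)
M^(2)(t) = (25*e^(2*t)*e^(5*e^(t)/2) + 10*e^(t)*e^(5*e^(t)/2))*e^(-5/2)/4

E[X^2] = M^(2)(0) = 35/4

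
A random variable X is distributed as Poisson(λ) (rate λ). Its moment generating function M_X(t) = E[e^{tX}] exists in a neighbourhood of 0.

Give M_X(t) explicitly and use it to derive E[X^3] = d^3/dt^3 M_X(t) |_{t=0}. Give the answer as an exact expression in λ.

E[X^3] = M′′′(0) = λ*(λ^2 + 3*λ + 1)

M_X(t) = e^(λ*(e^(t) - 1))
M′(t) = λ*e^(-λ)*e^(t)*e^(λ*e^(t))
M′′(t) = (λ^2*e^(2*t)*e^(λ*e^(t)) + λ*e^(t)*e^(λ*e^(t)))*e^(-λ)
M′′′(t) = (λ^3*e^(3*t)*e^(λ*e^(t)) + 3*λ^2*e^(2*t)*e^(λ*e^(t)) + λ*e^(t)*e^(λ*e^(t)))*e^(-λ)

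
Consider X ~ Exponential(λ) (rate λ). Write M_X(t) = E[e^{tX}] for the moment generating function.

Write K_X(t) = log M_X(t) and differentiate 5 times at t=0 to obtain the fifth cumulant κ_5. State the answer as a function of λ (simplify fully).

M_X(t) = λ/(λ - t)
K_X(t) = log M_X(t) = log(λ) - log(λ - t)
dK/dt = -1/(-λ + t)
d^2K/dt^2 = 1/(λ^2 - 2*λ*t + t^2)
d^3K/dt^3 = -2/(-λ^3 + 3*λ^2*t - 3*λ*t^2 + t^3)
d^4K/dt^4 = 6/(λ^4 - 4*λ^3*t + 6*λ^2*t^2 - 4*λ*t^3 + t^4)
d^5K/dt^5 = -24/(-λ^5 + 5*λ^4*t - 10*λ^3*t^2 + 10*λ^2*t^3 - 5*λ*t^4 + t^5)

κ_5 = d^5K/dt^5 |_{t=0} = 24/λ^5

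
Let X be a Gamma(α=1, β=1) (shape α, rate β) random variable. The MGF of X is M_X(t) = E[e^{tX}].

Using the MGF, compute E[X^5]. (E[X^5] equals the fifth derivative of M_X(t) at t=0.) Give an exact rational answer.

M_X(t) = 1/(1 - t)
D^5[M](t) = 120/(t^6 - 6*t^5 + 15*t^4 - 20*t^3 + 15*t^2 - 6*t + 1)

E[X^5] = D^5[M](0) = 120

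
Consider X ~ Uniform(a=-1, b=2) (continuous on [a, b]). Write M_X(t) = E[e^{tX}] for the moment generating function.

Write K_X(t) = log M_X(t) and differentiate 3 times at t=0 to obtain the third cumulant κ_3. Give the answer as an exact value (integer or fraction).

M_X(t) = (e^(2*t) - e^(-t))/(3*t)
K_X(t) = log M_X(t) = -log(t) + log(e^(2*t) - e^(-t)) - log(3)
K^(3)(t) = (27*t^3*e^(6*t) + 27*t^3*e^(3*t) - 2*e^(9*t) + 6*e^(6*t) - 6*e^(3*t) + 2)/(t^3*e^(9*t) - 3*t^3*e^(6*t) + 3*t^3*e^(3*t) - t^3)

κ_3 = K^(3)(0) = 0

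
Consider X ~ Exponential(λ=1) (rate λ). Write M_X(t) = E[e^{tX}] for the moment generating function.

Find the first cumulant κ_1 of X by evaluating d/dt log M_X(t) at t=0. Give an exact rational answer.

M_X(t) = 1/(1 - t)
K_X(t) = log M_X(t) = -log(1 - t)
D[K](t) = -1/(t - 1)

κ_1 = D[K](0) = 1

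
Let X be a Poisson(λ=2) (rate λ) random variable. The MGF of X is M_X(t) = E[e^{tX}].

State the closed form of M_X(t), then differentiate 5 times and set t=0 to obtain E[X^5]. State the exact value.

M_X(t) = e^(2*e^(t) - 2)
M^(5)(t) = (32*e^(5*t)*e^(2*e^(t)) + 160*e^(4*t)*e^(2*e^(t)) + 200*e^(3*t)*e^(2*e^(t)) + 60*e^(2*t)*e^(2*e^(t)) + 2*e^(t)*e^(2*e^(t)))*e^(-2)

E[X^5] = M^(5)(0) = 454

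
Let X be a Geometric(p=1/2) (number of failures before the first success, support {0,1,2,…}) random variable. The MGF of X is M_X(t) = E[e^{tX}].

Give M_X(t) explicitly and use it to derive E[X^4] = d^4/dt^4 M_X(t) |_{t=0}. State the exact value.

E[X^4] = d^4M/dt^4 |_{t=0} = 75

M_X(t) = 1/(2*(1 - e^(t)/2))
dM/dt = e^(t)/(e^(2*t) - 4*e^(t) + 4)
d^2M/dt^2 = (-e^(2*t) - 2*e^(t))/(e^(3*t) - 6*e^(2*t) + 12*e^(t) - 8)
d^3M/dt^3 = (e^(3*t) + 8*e^(2*t) + 4*e^(t))/(e^(4*t) - 8*e^(3*t) + 24*e^(2*t) - 32*e^(t) + 16)
d^4M/dt^4 = (-e^(4*t) - 22*e^(3*t) - 44*e^(2*t) - 8*e^(t))/(e^(5*t) - 10*e^(4*t) + 40*e^(3*t) - 80*e^(2*t) + 80*e^(t) - 32)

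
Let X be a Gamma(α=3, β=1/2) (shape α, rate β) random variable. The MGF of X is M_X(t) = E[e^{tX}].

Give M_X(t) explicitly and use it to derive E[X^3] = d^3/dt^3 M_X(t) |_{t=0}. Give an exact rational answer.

E[X^3] = d^3M/dt^3 |_{t=0} = 480

M_X(t) = 1/(8*(1/2 - t)^3)
dM/dt = 6/(16*t^4 - 32*t^3 + 24*t^2 - 8*t + 1)
d^2M/dt^2 = -48/(32*t^5 - 80*t^4 + 80*t^3 - 40*t^2 + 10*t - 1)
d^3M/dt^3 = 480/(64*t^6 - 192*t^5 + 240*t^4 - 160*t^3 + 60*t^2 - 12*t + 1)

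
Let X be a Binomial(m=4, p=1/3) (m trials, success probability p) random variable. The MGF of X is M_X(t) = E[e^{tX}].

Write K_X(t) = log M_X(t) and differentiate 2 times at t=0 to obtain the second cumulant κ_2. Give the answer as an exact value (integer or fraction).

M_X(t) = (e^(t)/3 + 2/3)^4
K_X(t) = log M_X(t) = 4*log(e^(t)/3 + 2/3)
K^(2)(t) = 8*e^(t)/(e^(2*t) + 4*e^(t) + 4)

κ_2 = K^(2)(0) = 8/9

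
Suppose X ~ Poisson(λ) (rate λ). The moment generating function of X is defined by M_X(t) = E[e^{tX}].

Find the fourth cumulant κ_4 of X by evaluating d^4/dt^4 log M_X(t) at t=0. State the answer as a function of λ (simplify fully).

M_X(t) = e^(λ*(e^(t) - 1))
K_X(t) = log M_X(t) = λ*(e^(t) - 1)
D^4[K](t) = λ*e^(t)

κ_4 = D^4[K](0) = λ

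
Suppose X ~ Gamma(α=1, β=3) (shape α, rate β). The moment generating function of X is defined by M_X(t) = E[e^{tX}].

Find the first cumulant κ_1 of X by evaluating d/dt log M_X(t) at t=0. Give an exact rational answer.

κ_1 = K′(0) = 1/3

M_X(t) = 3/(3 - t)
K_X(t) = log M_X(t) = -log(3 - t) + log(3)
K′(t) = -1/(t - 3)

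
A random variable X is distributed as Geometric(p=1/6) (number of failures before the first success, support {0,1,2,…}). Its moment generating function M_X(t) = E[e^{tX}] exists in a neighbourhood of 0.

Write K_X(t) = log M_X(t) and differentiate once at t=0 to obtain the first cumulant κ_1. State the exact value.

κ_1 = K^(1)(0) = 5

M_X(t) = 1/(6*(1 - 5*e^(t)/6))
K_X(t) = log M_X(t) = -log(1 - 5*e^(t)/6) - log(6)
K^(1)(t) = -5*e^(t)/(5*e^(t) - 6)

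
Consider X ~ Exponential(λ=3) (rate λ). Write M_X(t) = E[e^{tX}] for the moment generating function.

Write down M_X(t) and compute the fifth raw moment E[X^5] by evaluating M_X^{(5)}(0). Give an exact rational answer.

E[X^5] = M^(5)(0) = 40/81

M_X(t) = 3/(3 - t)
M^(5)(t) = 360/(t^6 - 18*t^5 + 135*t^4 - 540*t^3 + 1215*t^2 - 1458*t + 729)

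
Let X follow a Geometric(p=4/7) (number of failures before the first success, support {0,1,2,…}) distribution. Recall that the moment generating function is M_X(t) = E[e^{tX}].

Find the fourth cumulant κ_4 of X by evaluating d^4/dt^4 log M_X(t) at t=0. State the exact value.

κ_4 = d^4K/dt^4 |_{t=0} = 1491/128

M_X(t) = 4/(7*(1 - 3*e^(t)/7))
K_X(t) = log M_X(t) = -log(1 - 3*e^(t)/7) - log(7) + 2*log(2)
dK/dt = -3*e^(t)/(3*e^(t) - 7)
d^2K/dt^2 = 21*e^(t)/(9*e^(2*t) - 42*e^(t) + 49)
d^3K/dt^3 = (-63*e^(2*t) - 147*e^(t))/(27*e^(3*t) - 189*e^(2*t) + 441*e^(t) - 343)
d^4K/dt^4 = (189*e^(3*t) + 1764*e^(2*t) + 1029*e^(t))/(81*e^(4*t) - 756*e^(3*t) + 2646*e^(2*t) - 4116*e^(t) + 2401)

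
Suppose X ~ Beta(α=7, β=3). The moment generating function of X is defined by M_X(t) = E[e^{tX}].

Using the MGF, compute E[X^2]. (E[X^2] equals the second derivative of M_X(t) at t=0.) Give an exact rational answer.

E[X^2] = M^(2)(0) = 28/55

M_X(t) = ₁F₁(7; 10; t)
M^(2)(t) = 28*₁F₁(9; 12; t)/55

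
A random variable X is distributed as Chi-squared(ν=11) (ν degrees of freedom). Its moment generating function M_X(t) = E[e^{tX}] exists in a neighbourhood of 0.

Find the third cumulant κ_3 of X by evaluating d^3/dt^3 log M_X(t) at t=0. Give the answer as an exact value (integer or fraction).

M_X(t) = (1 - 2*t)^(-11/2)
K_X(t) = log M_X(t) = -11*log(1 - 2*t)/2
K′(t) = -11/(2*t - 1)
K′′(t) = 22/(4*t^2 - 4*t + 1)
K′′′(t) = -88/(8*t^3 - 12*t^2 + 6*t - 1)

κ_3 = K′′′(0) = 88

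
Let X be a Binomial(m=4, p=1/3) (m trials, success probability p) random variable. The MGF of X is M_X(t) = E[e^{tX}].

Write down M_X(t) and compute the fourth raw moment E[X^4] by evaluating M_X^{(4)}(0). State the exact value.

E[X^4] = D^4[M](0) = 440/27

M_X(t) = (e^(t)/3 + 2/3)^4
D^4[M](t) = 256*e^(4*t)/81 + 8*e^(3*t) + 128*e^(2*t)/27 + 32*e^(t)/81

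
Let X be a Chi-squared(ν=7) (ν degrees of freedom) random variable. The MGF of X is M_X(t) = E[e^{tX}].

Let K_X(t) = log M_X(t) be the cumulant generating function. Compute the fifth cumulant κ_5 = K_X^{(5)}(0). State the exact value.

M_X(t) = (1 - 2*t)^(-7/2)
K_X(t) = log M_X(t) = -7*log(1 - 2*t)/2
D^5[K](t) = -2688/(32*t^5 - 80*t^4 + 80*t^3 - 40*t^2 + 10*t - 1)

κ_5 = D^5[K](0) = 2688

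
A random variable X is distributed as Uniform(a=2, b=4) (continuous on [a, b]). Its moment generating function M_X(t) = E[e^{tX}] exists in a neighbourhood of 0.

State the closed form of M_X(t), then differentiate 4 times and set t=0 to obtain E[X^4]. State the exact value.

E[X^4] = D^4[M](0) = 496/5

M_X(t) = (e^(4*t) - e^(2*t))/(2*t)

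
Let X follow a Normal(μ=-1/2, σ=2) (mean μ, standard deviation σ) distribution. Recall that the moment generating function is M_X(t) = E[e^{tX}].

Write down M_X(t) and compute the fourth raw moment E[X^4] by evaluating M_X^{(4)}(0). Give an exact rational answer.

E[X^4] = M′′′′(0) = 865/16

M_X(t) = e^(2*t^2 - t/2)
M′(t) = 4*t*e^(-t/2)*e^(2*t^2) - e^(-t/2)*e^(2*t^2)/2
M′′(t) = (64*t^2*e^(2*t^2) - 16*t*e^(2*t^2) + 17*e^(2*t^2))*e^(-t/2)/4
M′′′(t) = (512*t^3*e^(2*t^2) - 192*t^2*e^(2*t^2) + 408*t*e^(2*t^2) - 49*e^(2*t^2))*e^(-t/2)/8
M′′′′(t) = (4096*t^4*e^(2*t^2) - 2048*t^3*e^(2*t^2) + 6528*t^2*e^(2*t^2) - 1568*t*e^(2*t^2) + 865*e^(2*t^2))*e^(-t/2)/16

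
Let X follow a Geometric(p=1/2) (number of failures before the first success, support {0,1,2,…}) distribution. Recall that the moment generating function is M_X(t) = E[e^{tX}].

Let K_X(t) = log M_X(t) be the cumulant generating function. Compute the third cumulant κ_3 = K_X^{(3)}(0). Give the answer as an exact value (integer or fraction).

κ_3 = K′′′(0) = 6

M_X(t) = 1/(2*(1 - e^(t)/2))
K_X(t) = log M_X(t) = -log(1 - e^(t)/2) - log(2)
K′(t) = -e^(t)/(e^(t) - 2)
K′′(t) = 2*e^(t)/(e^(2*t) - 4*e^(t) + 4)
K′′′(t) = (-2*e^(2*t) - 4*e^(t))/(e^(3*t) - 6*e^(2*t) + 12*e^(t) - 8)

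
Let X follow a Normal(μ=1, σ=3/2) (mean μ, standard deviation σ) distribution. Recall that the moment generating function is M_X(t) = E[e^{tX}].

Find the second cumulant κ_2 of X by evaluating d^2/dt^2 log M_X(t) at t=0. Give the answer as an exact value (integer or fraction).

κ_2 = D^2[K](0) = 9/4

M_X(t) = e^(9*t^2/8 + t)
K_X(t) = log M_X(t) = 9*t^2/8 + t
D^2[K](t) = 9/4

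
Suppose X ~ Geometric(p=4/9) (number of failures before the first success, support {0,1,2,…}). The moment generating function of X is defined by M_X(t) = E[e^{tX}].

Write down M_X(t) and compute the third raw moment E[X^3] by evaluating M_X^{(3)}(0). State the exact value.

M_X(t) = 4/(9*(1 - 5*e^(t)/9))
M′(t) = 20*e^(t)/(25*e^(2*t) - 90*e^(t) + 81)
M′′(t) = (-100*e^(2*t) - 180*e^(t))/(125*e^(3*t) - 675*e^(2*t) + 1215*e^(t) - 729)
M′′′(t) = (500*e^(3*t) + 3600*e^(2*t) + 1620*e^(t))/(625*e^(4*t) - 4500*e^(3*t) + 12150*e^(2*t) - 14580*e^(t) + 6561)

E[X^3] = M′′′(0) = 715/32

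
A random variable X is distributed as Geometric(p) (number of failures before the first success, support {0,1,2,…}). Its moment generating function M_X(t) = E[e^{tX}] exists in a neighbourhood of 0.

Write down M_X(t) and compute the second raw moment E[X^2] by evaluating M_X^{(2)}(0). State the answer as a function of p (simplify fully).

M_X(t) = p/(-(1 - p)*e^(t) + 1)
dM/dt = (-p^2*e^(t) + p*e^(t))/(p^2*e^(2*t) - 2*p*e^(2*t) + 2*p*e^(t) + e^(2*t) - 2*e^(t) + 1)

E[X^2] = d^2M/dt^2 |_{t=0} = 1 - 3/p + 2/p^2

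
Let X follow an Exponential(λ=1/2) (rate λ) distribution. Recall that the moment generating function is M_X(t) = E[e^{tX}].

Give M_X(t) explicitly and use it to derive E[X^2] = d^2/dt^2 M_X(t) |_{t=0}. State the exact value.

E[X^2] = d^2M/dt^2 |_{t=0} = 8

M_X(t) = 1/(2*(1/2 - t))
dM/dt = 2/(4*t^2 - 4*t + 1)
d^2M/dt^2 = -8/(8*t^3 - 12*t^2 + 6*t - 1)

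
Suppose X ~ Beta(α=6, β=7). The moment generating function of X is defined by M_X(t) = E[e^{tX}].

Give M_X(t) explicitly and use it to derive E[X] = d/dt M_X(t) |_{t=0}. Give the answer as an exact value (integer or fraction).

M_X(t) = ₁F₁(6; 13; t)
M^(1)(t) = 6*₁F₁(7; 14; t)/13

E[X] = M^(1)(0) = 6/13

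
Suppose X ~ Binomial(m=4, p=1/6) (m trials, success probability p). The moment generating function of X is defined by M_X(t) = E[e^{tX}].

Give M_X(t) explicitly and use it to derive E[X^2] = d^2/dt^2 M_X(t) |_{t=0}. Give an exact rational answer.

M_X(t) = (e^(t)/6 + 5/6)^4
M′(t) = e^(4*t)/324 + 5*e^(3*t)/108 + 25*e^(2*t)/108 + 125*e^(t)/324
M′′(t) = e^(4*t)/81 + 5*e^(3*t)/36 + 25*e^(2*t)/54 + 125*e^(t)/324

E[X^2] = M′′(0) = 1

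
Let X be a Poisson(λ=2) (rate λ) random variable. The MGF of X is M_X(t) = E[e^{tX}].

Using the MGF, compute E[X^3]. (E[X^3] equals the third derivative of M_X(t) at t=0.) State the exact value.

E[X^3] = M^(3)(0) = 22

M_X(t) = e^(2*e^(t) - 2)
M^(3)(t) = (8*e^(3*t)*e^(2*e^(t)) + 12*e^(2*t)*e^(2*e^(t)) + 2*e^(t)*e^(2*e^(t)))*e^(-2)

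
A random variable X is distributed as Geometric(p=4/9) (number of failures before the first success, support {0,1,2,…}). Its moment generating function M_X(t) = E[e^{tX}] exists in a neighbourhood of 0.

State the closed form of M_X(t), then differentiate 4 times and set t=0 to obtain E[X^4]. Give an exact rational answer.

M_X(t) = 4/(9*(1 - 5*e^(t)/9))
D^4[M](t) = (-2500*e^(4*t) - 49500*e^(3*t) - 89100*e^(2*t) - 14580*e^(t))/(3125*e^(5*t) - 28125*e^(4*t) + 101250*e^(3*t) - 182250*e^(2*t) + 164025*e^(t) - 59049)

E[X^4] = D^4[M](0) = 4865/32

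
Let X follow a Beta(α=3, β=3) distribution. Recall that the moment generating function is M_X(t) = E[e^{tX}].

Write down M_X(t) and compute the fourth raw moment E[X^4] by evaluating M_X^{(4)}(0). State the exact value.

M_X(t) = ₁F₁(3; 6; t)
D^4[M](t) = 5*₁F₁(7; 10; t)/42

E[X^4] = D^4[M](0) = 5/42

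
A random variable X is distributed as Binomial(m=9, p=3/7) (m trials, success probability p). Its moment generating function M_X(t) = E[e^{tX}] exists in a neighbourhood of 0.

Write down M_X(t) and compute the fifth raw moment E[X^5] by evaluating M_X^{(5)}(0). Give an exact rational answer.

E[X^5] = M′′′′′(0) = 5841261/2401

M_X(t) = (3*e^(t)/7 + 4/7)^9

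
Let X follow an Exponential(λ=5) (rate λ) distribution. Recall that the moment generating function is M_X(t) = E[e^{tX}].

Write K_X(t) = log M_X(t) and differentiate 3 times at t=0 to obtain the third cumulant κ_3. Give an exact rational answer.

κ_3 = d^3K/dt^3 |_{t=0} = 2/125

M_X(t) = 5/(5 - t)
K_X(t) = log M_X(t) = -log(5 - t) + log(5)
dK/dt = -1/(t - 5)
d^2K/dt^2 = 1/(t^2 - 10*t + 25)
d^3K/dt^3 = -2/(t^3 - 15*t^2 + 75*t - 125)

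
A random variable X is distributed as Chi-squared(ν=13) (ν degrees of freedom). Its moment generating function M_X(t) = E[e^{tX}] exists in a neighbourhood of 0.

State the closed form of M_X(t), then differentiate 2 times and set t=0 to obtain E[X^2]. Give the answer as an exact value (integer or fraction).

E[X^2] = M′′(0) = 195

M_X(t) = (1 - 2*t)^(-13/2)
M′(t) = -13/(128*t^7*√(1 - 2*t) - 448*t^6*√(1 - 2*t) + 672*t^5*√(1 - 2*t) - 560*t^4*√(1 - 2*t) + 280*t^3*√(1 - 2*t) - 84*t^2*√(1 - 2*t) + 14*t*√(1 - 2*t) - √(1 - 2*t))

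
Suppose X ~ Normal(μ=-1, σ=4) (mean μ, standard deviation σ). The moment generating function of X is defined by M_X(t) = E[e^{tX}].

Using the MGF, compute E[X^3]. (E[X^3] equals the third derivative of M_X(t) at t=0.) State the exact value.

E[X^3] = D^3[M](0) = -49

M_X(t) = e^(8*t^2 - t)
D^3[M](t) = (4096*t^3*e^(8*t^2) - 768*t^2*e^(8*t^2) + 816*t*e^(8*t^2) - 49*e^(8*t^2))*e^(-t)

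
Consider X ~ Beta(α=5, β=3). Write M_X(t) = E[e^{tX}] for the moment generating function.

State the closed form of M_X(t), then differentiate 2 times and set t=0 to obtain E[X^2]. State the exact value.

M_X(t) = ₁F₁(5; 8; t)
M^(2)(t) = 5*₁F₁(7; 10; t)/12

E[X^2] = M^(2)(0) = 5/12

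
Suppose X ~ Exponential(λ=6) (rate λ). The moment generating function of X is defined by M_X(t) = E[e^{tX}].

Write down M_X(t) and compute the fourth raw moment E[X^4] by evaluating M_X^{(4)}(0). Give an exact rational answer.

E[X^4] = M′′′′(0) = 1/54

M_X(t) = 6/(6 - t)
M′(t) = 6/(t^2 - 12*t + 36)
M′′(t) = -12/(t^3 - 18*t^2 + 108*t - 216)
M′′′(t) = 36/(t^4 - 24*t^3 + 216*t^2 - 864*t + 1296)
M′′′′(t) = -144/(t^5 - 30*t^4 + 360*t^3 - 2160*t^2 + 6480*t - 7776)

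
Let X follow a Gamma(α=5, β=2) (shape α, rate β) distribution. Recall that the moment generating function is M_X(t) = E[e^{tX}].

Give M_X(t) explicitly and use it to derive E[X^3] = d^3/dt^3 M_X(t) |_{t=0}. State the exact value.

M_X(t) = 32/(2 - t)^5
dM/dt = 160/(t^6 - 12*t^5 + 60*t^4 - 160*t^3 + 240*t^2 - 192*t + 64)
d^2M/dt^2 = -960/(t^7 - 14*t^6 + 84*t^5 - 280*t^4 + 560*t^3 - 672*t^2 + 448*t - 128)
d^3M/dt^3 = 6720/(t^8 - 16*t^7 + 112*t^6 - 448*t^5 + 1120*t^4 - 1792*t^3 + 1792*t^2 - 1024*t + 256)

E[X^3] = d^3M/dt^3 |_{t=0} = 105/4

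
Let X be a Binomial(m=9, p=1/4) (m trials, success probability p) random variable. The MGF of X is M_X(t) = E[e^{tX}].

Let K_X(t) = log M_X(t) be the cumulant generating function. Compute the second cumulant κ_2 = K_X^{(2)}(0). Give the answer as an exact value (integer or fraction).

M_X(t) = (e^(t)/4 + 3/4)^9
K_X(t) = log M_X(t) = 9*log(e^(t)/4 + 3/4)
K^(2)(t) = 27*e^(t)/(e^(2*t) + 6*e^(t) + 9)

κ_2 = K^(2)(0) = 27/16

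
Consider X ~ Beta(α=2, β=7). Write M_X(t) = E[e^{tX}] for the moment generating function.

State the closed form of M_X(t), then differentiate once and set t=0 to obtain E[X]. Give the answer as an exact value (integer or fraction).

M_X(t) = ₁F₁(2; 9; t)
M′(t) = 2*₁F₁(3; 10; t)/9

E[X] = M′(0) = 2/9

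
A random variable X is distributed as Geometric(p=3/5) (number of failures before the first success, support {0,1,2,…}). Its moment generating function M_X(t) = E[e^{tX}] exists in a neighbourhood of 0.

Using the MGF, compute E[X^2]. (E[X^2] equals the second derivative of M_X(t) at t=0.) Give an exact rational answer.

E[X^2] = d^2M/dt^2 |_{t=0} = 14/9

M_X(t) = 3/(5*(1 - 2*e^(t)/5))
dM/dt = 6*e^(t)/(4*e^(2*t) - 20*e^(t) + 25)
d^2M/dt^2 = (-12*e^(2*t) - 30*e^(t))/(8*e^(3*t) - 60*e^(2*t) + 150*e^(t) - 125)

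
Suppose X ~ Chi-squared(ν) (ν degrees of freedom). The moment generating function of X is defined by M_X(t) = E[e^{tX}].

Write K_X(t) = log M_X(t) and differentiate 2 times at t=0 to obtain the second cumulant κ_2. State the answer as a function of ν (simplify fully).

κ_2 = D^2[K](0) = 2*ν

M_X(t) = (1 - 2*t)^(-ν/2)
K_X(t) = log M_X(t) = -ν*log(1 - 2*t)/2
D^2[K](t) = 2*ν/(4*t^2 - 4*t + 1)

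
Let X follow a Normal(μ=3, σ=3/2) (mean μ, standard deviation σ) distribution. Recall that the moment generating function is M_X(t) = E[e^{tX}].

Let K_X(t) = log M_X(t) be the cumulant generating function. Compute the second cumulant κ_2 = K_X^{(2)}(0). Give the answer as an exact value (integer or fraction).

κ_2 = K^(2)(0) = 9/4

M_X(t) = e^(9*t^2/8 + 3*t)
K_X(t) = log M_X(t) = 9*t^2/8 + 3*t
K^(2)(t) = 9/4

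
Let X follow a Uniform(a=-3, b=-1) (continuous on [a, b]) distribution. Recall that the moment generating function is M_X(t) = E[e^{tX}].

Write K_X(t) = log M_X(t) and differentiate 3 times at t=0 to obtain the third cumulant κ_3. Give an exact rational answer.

M_X(t) = (e^(-t) - e^(-3*t))/(2*t)
K_X(t) = log M_X(t) = -log(t) + log(e^(-t) - e^(-3*t)) - log(2)
dK/dt = (-t*e^(2*t) + 3*t - e^(2*t) + 1)/(t*e^(2*t) - t)
d^2K/dt^2 = (-4*t^2*e^(2*t) + e^(4*t) - 2*e^(2*t) + 1)/(t^2*e^(4*t) - 2*t^2*e^(2*t) + t^2)
d^3K/dt^3 = (8*t^3*e^(4*t) + 8*t^3*e^(2*t) - 2*e^(6*t) + 6*e^(4*t) - 6*e^(2*t) + 2)/(t^3*e^(6*t) - 3*t^3*e^(4*t) + 3*t^3*e^(2*t) - t^3)

κ_3 = d^3K/dt^3 |_{t=0} = 0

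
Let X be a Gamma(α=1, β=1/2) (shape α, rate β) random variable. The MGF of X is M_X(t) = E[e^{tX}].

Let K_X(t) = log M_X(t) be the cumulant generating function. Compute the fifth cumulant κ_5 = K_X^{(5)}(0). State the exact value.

κ_5 = D^5[K](0) = 768

M_X(t) = 1/(2*(1/2 - t))
K_X(t) = log M_X(t) = -log(1/2 - t) - log(2)
D^5[K](t) = -768/(32*t^5 - 80*t^4 + 80*t^3 - 40*t^2 + 10*t - 1)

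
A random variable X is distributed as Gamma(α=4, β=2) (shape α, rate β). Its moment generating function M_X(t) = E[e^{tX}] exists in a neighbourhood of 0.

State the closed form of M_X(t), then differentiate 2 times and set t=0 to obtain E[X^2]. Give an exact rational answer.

M_X(t) = 16/(2 - t)^4
dM/dt = -64/(t^5 - 10*t^4 + 40*t^3 - 80*t^2 + 80*t - 32)
d^2M/dt^2 = 320/(t^6 - 12*t^5 + 60*t^4 - 160*t^3 + 240*t^2 - 192*t + 64)

E[X^2] = d^2M/dt^2 |_{t=0} = 5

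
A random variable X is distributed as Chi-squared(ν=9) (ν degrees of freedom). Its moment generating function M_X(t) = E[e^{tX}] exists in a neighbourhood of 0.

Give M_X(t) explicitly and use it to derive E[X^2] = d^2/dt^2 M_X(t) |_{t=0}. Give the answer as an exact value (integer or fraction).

E[X^2] = M^(2)(0) = 99

M_X(t) = (1 - 2*t)^(-9/2)
M^(2)(t) = 99/(64*t^6*√(1 - 2*t) - 192*t^5*√(1 - 2*t) + 240*t^4*√(1 - 2*t) - 160*t^3*√(1 - 2*t) + 60*t^2*√(1 - 2*t) - 12*t*√(1 - 2*t) + √(1 - 2*t))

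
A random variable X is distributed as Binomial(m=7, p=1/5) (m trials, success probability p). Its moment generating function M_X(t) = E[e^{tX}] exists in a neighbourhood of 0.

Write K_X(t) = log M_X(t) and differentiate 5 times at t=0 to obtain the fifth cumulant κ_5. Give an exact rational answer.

κ_5 = d^5K/dt^5 |_{t=0} = -1932/3125

M_X(t) = (e^(t)/5 + 4/5)^7
K_X(t) = log M_X(t) = 7*log(e^(t)/5 + 4/5)
dK/dt = 7*e^(t)/(e^(t) + 4)
d^2K/dt^2 = 28*e^(t)/(e^(2*t) + 8*e^(t) + 16)
d^3K/dt^3 = (-28*e^(2*t) + 112*e^(t))/(e^(3*t) + 12*e^(2*t) + 48*e^(t) + 64)
d^4K/dt^4 = (28*e^(3*t) - 448*e^(2*t) + 448*e^(t))/(e^(4*t) + 16*e^(3*t) + 96*e^(2*t) + 256*e^(t) + 256)
d^5K/dt^5 = (-28*e^(4*t) + 1232*e^(3*t) - 4928*e^(2*t) + 1792*e^(t))/(e^(5*t) + 20*e^(4*t) + 160*e^(3*t) + 640*e^(2*t) + 1280*e^(t) + 1024)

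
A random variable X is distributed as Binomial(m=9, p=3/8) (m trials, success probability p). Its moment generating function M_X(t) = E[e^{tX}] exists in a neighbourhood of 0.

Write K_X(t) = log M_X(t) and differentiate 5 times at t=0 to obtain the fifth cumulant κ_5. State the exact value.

κ_5 = d^5K/dt^5 |_{t=0} = -3915/4096

M_X(t) = (3*e^(t)/8 + 5/8)^9
K_X(t) = log M_X(t) = 9*log(3*e^(t)/8 + 5/8)
dK/dt = 27*e^(t)/(3*e^(t) + 5)
d^2K/dt^2 = 135*e^(t)/(9*e^(2*t) + 30*e^(t) + 25)
d^3K/dt^3 = (-405*e^(2*t) + 675*e^(t))/(27*e^(3*t) + 135*e^(2*t) + 225*e^(t) + 125)
d^4K/dt^4 = (1215*e^(3*t) - 8100*e^(2*t) + 3375*e^(t))/(81*e^(4*t) + 540*e^(3*t) + 1350*e^(2*t) + 1500*e^(t) + 625)
d^5K/dt^5 = (-3645*e^(4*t) + 66825*e^(3*t) - 111375*e^(2*t) + 16875*e^(t))/(243*e^(5*t) + 2025*e^(4*t) + 6750*e^(3*t) + 11250*e^(2*t) + 9375*e^(t) + 3125)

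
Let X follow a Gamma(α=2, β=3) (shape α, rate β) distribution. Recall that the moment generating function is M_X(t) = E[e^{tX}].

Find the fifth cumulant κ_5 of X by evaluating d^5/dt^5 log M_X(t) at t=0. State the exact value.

M_X(t) = 9/(3 - t)^2
K_X(t) = log M_X(t) = -2*log(3 - t) + 2*log(3)
K^(5)(t) = -48/(t^5 - 15*t^4 + 90*t^3 - 270*t^2 + 405*t - 243)

κ_5 = K^(5)(0) = 16/81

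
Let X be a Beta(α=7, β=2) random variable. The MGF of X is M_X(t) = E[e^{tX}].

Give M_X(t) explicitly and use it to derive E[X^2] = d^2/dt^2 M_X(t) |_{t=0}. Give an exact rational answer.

M_X(t) = ₁F₁(7; 9; t)
dM/dt = 7*₁F₁(8; 10; t)/9
d^2M/dt^2 = 28*₁F₁(9; 11; t)/45

E[X^2] = d^2M/dt^2 |_{t=0} = 28/45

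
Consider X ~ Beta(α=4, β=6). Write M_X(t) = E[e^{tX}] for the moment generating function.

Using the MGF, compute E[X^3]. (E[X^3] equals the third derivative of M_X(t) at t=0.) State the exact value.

E[X^3] = M′′′(0) = 1/11

M_X(t) = ₁F₁(4; 10; t)
M′(t) = 2*₁F₁(5; 11; t)/5
M′′(t) = 2*₁F₁(6; 12; t)/11
M′′′(t) = ₁F₁(7; 13; t)/11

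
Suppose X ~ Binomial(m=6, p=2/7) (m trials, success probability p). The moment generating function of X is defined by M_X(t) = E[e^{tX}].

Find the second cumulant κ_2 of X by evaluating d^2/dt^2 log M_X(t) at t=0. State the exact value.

M_X(t) = (2*e^(t)/7 + 5/7)^6
K_X(t) = log M_X(t) = 6*log(2*e^(t)/7 + 5/7)
K′(t) = 12*e^(t)/(2*e^(t) + 5)
K′′(t) = 60*e^(t)/(4*e^(2*t) + 20*e^(t) + 25)

κ_2 = K′′(0) = 60/49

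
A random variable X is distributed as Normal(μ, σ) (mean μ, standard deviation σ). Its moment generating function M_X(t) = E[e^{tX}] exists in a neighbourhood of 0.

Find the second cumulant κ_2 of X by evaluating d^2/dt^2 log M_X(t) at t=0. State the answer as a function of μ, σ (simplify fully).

κ_2 = D^2[K](0) = σ^2

M_X(t) = e^(μ*t + σ^2*t^2/2)
K_X(t) = log M_X(t) = μ*t + σ^2*t^2/2
D^2[K](t) = σ^2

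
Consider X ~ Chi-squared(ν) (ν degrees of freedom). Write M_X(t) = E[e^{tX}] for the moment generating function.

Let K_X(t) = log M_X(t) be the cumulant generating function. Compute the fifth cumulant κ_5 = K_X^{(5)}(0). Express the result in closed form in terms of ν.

M_X(t) = (1 - 2*t)^(-ν/2)
K_X(t) = log M_X(t) = -ν*log(1 - 2*t)/2
D^5[K](t) = -384*ν/(32*t^5 - 80*t^4 + 80*t^3 - 40*t^2 + 10*t - 1)

κ_5 = D^5[K](0) = 384*ν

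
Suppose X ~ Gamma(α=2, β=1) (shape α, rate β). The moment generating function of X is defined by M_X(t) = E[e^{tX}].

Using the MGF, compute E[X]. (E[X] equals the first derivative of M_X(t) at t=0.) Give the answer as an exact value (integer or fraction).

M_X(t) = (1 - t)^(-2)
D[M](t) = -2/(t^3 - 3*t^2 + 3*t - 1)

E[X] = D[M](0) = 2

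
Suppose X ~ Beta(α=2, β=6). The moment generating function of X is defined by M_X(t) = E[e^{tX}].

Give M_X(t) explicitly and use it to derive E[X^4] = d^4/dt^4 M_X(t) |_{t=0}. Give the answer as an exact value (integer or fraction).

E[X^4] = D^4[M](0) = 1/66

M_X(t) = ₁F₁(2; 8; t)
D^4[M](t) = ₁F₁(6; 12; t)/66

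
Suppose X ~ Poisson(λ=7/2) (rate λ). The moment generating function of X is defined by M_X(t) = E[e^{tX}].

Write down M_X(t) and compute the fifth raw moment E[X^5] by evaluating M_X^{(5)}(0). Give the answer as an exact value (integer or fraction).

E[X^5] = D^5[M](0) = 105119/32

M_X(t) = e^(7*e^(t)/2 - 7/2)
D^5[M](t) = (16807*e^(5*t)*e^(7*e^(t)/2) + 48020*e^(4*t)*e^(7*e^(t)/2) + 34300*e^(3*t)*e^(7*e^(t)/2) + 5880*e^(2*t)*e^(7*e^(t)/2) + 112*e^(t)*e^(7*e^(t)/2))*e^(-7/2)/32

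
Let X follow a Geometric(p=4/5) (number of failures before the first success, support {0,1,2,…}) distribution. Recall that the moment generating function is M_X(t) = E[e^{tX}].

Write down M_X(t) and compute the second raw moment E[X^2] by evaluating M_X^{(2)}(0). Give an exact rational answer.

E[X^2] = M′′(0) = 3/8

M_X(t) = 4/(5*(1 - e^(t)/5))
M′(t) = 4*e^(t)/(e^(2*t) - 10*e^(t) + 25)
M′′(t) = (-4*e^(2*t) - 20*e^(t))/(e^(3*t) - 15*e^(2*t) + 75*e^(t) - 125)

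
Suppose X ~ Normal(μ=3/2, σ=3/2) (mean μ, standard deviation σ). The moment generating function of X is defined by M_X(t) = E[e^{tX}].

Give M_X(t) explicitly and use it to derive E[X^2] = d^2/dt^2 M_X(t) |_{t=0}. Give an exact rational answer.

M_X(t) = e^(9*t^2/8 + 3*t/2)
dM/dt = 9*t*e^(3*t/2)*e^(9*t^2/8)/4 + 3*e^(3*t/2)*e^(9*t^2/8)/2
d^2M/dt^2 = 81*t^2*e^(3*t/2)*e^(9*t^2/8)/16 + 27*t*e^(3*t/2)*e^(9*t^2/8)/4 + 9*e^(3*t/2)*e^(9*t^2/8)/2

E[X^2] = d^2M/dt^2 |_{t=0} = 9/2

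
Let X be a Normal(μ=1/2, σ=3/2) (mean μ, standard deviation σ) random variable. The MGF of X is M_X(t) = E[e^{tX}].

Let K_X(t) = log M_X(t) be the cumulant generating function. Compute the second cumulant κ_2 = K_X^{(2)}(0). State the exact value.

M_X(t) = e^(9*t^2/8 + t/2)
K_X(t) = log M_X(t) = 9*t^2/8 + t/2
K^(2)(t) = 9/4

κ_2 = K^(2)(0) = 9/4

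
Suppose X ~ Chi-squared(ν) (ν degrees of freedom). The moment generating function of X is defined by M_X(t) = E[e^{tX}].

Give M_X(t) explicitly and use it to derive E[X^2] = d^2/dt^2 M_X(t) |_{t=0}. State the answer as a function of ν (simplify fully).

M_X(t) = (1 - 2*t)^(-ν/2)
D^2[M](t) = (ν^2 + 2*ν)/(4*t^2*(1 - 2*t)^(ν/2) - 4*t*(1 - 2*t)^(ν/2) + (1 - 2*t)^(ν/2))

E[X^2] = D^2[M](0) = ν*(ν + 2)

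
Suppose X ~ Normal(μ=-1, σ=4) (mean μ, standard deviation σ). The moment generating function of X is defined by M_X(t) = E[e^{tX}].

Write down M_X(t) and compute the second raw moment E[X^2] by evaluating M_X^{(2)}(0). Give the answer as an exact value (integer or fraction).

M_X(t) = e^(8*t^2 - t)
M^(2)(t) = (256*t^2*e^(8*t^2) - 32*t*e^(8*t^2) + 17*e^(8*t^2))*e^(-t)

E[X^2] = M^(2)(0) = 17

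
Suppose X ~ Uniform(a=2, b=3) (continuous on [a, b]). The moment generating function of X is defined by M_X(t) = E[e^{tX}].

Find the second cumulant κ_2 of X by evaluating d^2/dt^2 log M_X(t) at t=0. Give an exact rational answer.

M_X(t) = (e^(3*t) - e^(2*t))/t
K_X(t) = log M_X(t) = -log(t) + log(e^(3*t) - e^(2*t))
dK/dt = (3*t*e^(t) - 2*t - e^(t) + 1)/(t*e^(t) - t)
d^2K/dt^2 = (-t^2*e^(t) + e^(2*t) - 2*e^(t) + 1)/(t^2*e^(2*t) - 2*t^2*e^(t) + t^2)

κ_2 = d^2K/dt^2 |_{t=0} = 1/12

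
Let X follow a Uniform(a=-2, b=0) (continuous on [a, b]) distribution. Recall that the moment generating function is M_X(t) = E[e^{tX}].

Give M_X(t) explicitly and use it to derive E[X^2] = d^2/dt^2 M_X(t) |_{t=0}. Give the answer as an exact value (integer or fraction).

E[X^2] = D^2[M](0) = 4/3

M_X(t) = (1 - e^(-2*t))/(2*t)
D^2[M](t) = (-2*t^2 - 2*t + e^(2*t) - 1)*e^(-2*t)/t^3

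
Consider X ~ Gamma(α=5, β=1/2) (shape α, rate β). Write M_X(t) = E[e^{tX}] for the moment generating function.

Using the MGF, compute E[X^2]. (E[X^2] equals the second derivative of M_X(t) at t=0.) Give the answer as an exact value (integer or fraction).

E[X^2] = d^2M/dt^2 |_{t=0} = 120

M_X(t) = 1/(32*(1/2 - t)^5)
dM/dt = 10/(64*t^6 - 192*t^5 + 240*t^4 - 160*t^3 + 60*t^2 - 12*t + 1)
d^2M/dt^2 = -120/(128*t^7 - 448*t^6 + 672*t^5 - 560*t^4 + 280*t^3 - 84*t^2 + 14*t - 1)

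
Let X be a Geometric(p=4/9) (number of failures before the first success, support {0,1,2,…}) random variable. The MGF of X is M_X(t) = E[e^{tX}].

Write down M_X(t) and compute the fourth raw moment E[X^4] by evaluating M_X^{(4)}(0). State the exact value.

M_X(t) = 4/(9*(1 - 5*e^(t)/9))
dM/dt = 20*e^(t)/(25*e^(2*t) - 90*e^(t) + 81)
d^2M/dt^2 = (-100*e^(2*t) - 180*e^(t))/(125*e^(3*t) - 675*e^(2*t) + 1215*e^(t) - 729)
d^3M/dt^3 = (500*e^(3*t) + 3600*e^(2*t) + 1620*e^(t))/(625*e^(4*t) - 4500*e^(3*t) + 12150*e^(2*t) - 14580*e^(t) + 6561)
d^4M/dt^4 = (-2500*e^(4*t) - 49500*e^(3*t) - 89100*e^(2*t) - 14580*e^(t))/(3125*e^(5*t) - 28125*e^(4*t) + 101250*e^(3*t) - 182250*e^(2*t) + 164025*e^(t) - 59049)

E[X^4] = d^4M/dt^4 |_{t=0} = 4865/32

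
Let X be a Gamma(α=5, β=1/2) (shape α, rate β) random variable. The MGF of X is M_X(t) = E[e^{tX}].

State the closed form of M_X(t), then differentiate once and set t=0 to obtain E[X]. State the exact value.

E[X] = dM/dt |_{t=0} = 10

M_X(t) = 1/(32*(1/2 - t)^5)
dM/dt = 10/(64*t^6 - 192*t^5 + 240*t^4 - 160*t^3 + 60*t^2 - 12*t + 1)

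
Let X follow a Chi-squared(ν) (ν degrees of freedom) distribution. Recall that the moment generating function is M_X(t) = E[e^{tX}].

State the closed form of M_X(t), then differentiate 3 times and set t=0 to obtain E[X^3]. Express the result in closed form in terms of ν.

E[X^3] = d^3M/dt^3 |_{t=0} = ν*(ν^2 + 6*ν + 8)

M_X(t) = (1 - 2*t)^(-ν/2)
dM/dt = -ν/(2*t*(1 - 2*t)^(ν/2) - (1 - 2*t)^(ν/2))
d^2M/dt^2 = (ν^2 + 2*ν)/(4*t^2*(1 - 2*t)^(ν/2) - 4*t*(1 - 2*t)^(ν/2) + (1 - 2*t)^(ν/2))
d^3M/dt^3 = (-ν^3 - 6*ν^2 - 8*ν)/(8*t^3*(1 - 2*t)^(ν/2) - 12*t^2*(1 - 2*t)^(ν/2) + 6*t*(1 - 2*t)^(ν/2) - (1 - 2*t)^(ν/2))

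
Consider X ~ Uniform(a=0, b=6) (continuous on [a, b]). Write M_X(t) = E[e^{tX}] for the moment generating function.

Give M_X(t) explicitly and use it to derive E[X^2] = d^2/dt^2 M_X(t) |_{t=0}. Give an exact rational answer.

M_X(t) = (e^(6*t) - 1)/(6*t)
M′(t) = (6*t*e^(6*t) - e^(6*t) + 1)/(6*t^2)
M′′(t) = (18*t^2*e^(6*t) - 6*t*e^(6*t) + e^(6*t) - 1)/(3*t^3)

E[X^2] = M′′(0) = 12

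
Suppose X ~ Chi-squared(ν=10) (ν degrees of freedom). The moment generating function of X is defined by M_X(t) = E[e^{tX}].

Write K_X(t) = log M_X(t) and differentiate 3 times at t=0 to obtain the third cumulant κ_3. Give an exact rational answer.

κ_3 = K^(3)(0) = 80

M_X(t) = (1 - 2*t)^(-5)
K_X(t) = log M_X(t) = -5*log(1 - 2*t)
K^(3)(t) = -80/(8*t^3 - 12*t^2 + 6*t - 1)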